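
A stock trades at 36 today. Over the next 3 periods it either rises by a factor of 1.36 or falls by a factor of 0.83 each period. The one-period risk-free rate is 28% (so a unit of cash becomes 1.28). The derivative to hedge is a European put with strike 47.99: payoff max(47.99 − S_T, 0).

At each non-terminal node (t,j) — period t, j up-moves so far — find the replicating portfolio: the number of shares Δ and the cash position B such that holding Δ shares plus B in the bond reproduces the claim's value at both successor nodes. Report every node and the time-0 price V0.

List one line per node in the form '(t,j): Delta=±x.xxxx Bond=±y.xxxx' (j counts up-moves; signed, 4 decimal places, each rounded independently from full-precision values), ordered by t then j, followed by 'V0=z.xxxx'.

(0,0): Delta=-0.1265 Bond=4.9942
(1,0): Delta=-0.6952 Bond=23.3858
(1,1): Delta=-0.0648 Bond=3.3715
(2,0): Delta=-1.0000 Bond=37.4922
(2,1): Delta=-0.6622 Bond=28.5902
(2,2): Delta=0.0000 Bond=0.0000
V0=0.4396

Risk-neutral probability p* = (R−d)/(u−d) = (1.28−0.83)/(1.36−0.83) = 0.8491.
At expiry t=3: V(3,0)=27.4057, V(3,1)=14.2615, V(3,2)=0.0000, V(3,3)=0.0000
  t=2,j=0: stock 24.8004 → up 33.7285 (V=14.2615), down 20.5843 (V=27.4057). Price 12.6918; hedge Δ=-1.0000, bond B=37.4922.
  t=2,j=1: stock 40.6368 → up 55.2660 (V=0.0000), down 33.7285 (V=14.2615). Price 1.6818; hedge Δ=-0.6622, bond B=28.5902.
  t=2,j=2: stock 66.5856 → up 90.5564 (V=0.0000), down 55.2660 (V=0.0000). Price 0.0000; hedge Δ=0.0000, bond B=0.0000.
  t=1,j=0: stock 29.8800 → up 40.6368 (V=1.6818), down 24.8004 (V=12.6918). Price 2.6122; hedge Δ=-0.6952, bond B=23.3858.
  t=1,j=1: stock 48.9600 → up 66.5856 (V=0.0000), down 40.6368 (V=1.6818). Price 0.1983; hedge Δ=-0.0648, bond B=3.3715.
  t=0,j=0: stock 36.0000 → up 48.9600 (V=0.1983), down 29.8800 (V=2.6122). Price 0.4396; hedge Δ=-0.1265, bond B=4.9942.
Check: Δ(0,0)·S0 + B(0,0) = 0.4396 = V0.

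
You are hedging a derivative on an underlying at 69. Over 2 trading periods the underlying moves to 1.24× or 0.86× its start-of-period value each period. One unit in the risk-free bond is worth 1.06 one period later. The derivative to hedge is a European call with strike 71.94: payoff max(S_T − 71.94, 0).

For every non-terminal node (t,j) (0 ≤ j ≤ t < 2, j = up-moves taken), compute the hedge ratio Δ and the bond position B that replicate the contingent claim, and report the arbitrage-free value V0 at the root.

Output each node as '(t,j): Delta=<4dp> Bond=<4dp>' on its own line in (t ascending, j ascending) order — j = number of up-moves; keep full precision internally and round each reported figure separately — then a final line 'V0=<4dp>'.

(0,0): Delta=0.6437 Bond=-35.2643
(1,0): Delta=0.0728 Bond=-3.5049
(1,1): Delta=1.0000 Bond=-67.8679
V0=9.1488

No-arbitrage ⇒ martingale measure with p* = (R−d)/(u−d) = 0.5263.
Terminal values V(2,·): V(2,0)=0.0000, V(2,1)=1.6416, V(2,2)=34.1544
Node (1,0) S=59.3400: V=(p*·1.6416+(1−p*)·0.0000)/1.06=0.8151; Δ=(1.6416−0.0000)/(73.5816−51.0324)=0.0728; B=V−Δ·S=-3.5049
Node (1,1) S=85.5600: V=(p*·34.1544+(1−p*)·1.6416)/1.06=17.6921; Δ=(34.1544−1.6416)/(106.0944−73.5816)=1.0000; B=V−Δ·S=-67.8679
Node (0,0) S=69.0000: V=(p*·17.6921+(1−p*)·0.8151)/1.06=9.1488; Δ=(17.6921−0.8151)/(85.5600−59.3400)=0.6437; B=V−Δ·S=-35.2643
The time-0 hedge costs 9.1488, which is the no-arbitrage price.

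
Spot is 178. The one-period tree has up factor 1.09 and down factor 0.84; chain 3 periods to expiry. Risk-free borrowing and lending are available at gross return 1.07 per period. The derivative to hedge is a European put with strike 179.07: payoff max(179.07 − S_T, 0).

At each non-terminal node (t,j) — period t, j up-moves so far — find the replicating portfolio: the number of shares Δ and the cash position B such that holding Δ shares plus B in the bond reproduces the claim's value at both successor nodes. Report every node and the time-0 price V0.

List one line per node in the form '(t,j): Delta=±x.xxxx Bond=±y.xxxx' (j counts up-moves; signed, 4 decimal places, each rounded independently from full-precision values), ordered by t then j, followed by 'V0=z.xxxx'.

No-arbitrage ⇒ martingale measure with p* = (R−d)/(u−d) = 0.9200.
Terminal payoffs: V(3,0)=73.5687, V(3,1)=42.1695, V(3,2)=1.4253, V(3,3)=0.0000
  t=2,j=0: stock 125.5968 → up 136.9005 (V=42.1695), down 105.5013 (V=73.5687). Price 41.7583; hedge Δ=-1.0000, bond B=167.3551.
  t=2,j=1: stock 162.9768 → up 177.6447 (V=1.4253), down 136.9005 (V=42.1695). Price 4.3783; hedge Δ=-1.0000, bond B=167.3551.
  t=2,j=2: stock 211.4818 → up 230.5152 (V=0.0000), down 177.6447 (V=1.4253). Price 0.1066; hedge Δ=-0.0270, bond B=5.8077.
  t=1,j=0: stock 149.5200 → up 162.9768 (V=4.3783), down 125.5968 (V=41.7583). Price 6.8867; hedge Δ=-1.0000, bond B=156.4067.
  t=1,j=1: stock 194.0200 → up 211.4818 (V=0.1066), down 162.9768 (V=4.3783). Price 0.4190; hedge Δ=-0.0881, bond B=17.5061.
  t=0,j=0: stock 178.0000 → up 194.0200 (V=0.4190), down 149.5200 (V=6.8867). Price 0.8751; hedge Δ=-0.1453, bond B=26.7459.
Each (Δ,B) replicates both successor values, so the strategy is self-financing and V0 is arbitrage-free.

(0,0): Delta=-0.1453 Bond=26.7459
(1,0): Delta=-1.0000 Bond=156.4067
(1,1): Delta=-0.0881 Bond=17.5061
(2,0): Delta=-1.0000 Bond=167.3551
(2,1): Delta=-1.0000 Bond=167.3551
(2,2): Delta=-0.0270 Bond=5.8077
V0=0.8751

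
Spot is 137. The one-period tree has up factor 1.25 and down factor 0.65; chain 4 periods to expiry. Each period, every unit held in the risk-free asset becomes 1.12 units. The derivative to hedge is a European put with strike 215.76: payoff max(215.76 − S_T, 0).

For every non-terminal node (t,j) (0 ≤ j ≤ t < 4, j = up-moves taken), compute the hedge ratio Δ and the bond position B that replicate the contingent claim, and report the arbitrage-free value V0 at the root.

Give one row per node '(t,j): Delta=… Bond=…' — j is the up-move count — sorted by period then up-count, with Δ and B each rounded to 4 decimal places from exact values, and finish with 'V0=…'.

No-arbitrage ⇒ martingale measure with p* = (R−d)/(u−d) = 0.7833.
Terminal values V(4,·): V(4,0)=191.3046, V(4,1)=168.7305, V(4,2)=125.3186, V(4,3)=41.8342, V(4,4)=0.0000
  t=3,j=0: stock 37.6236 → up 47.0295 (V=168.7305), down 24.4554 (V=191.3046). Price 155.0192; hedge Δ=-1.0000, bond B=192.6429.
  t=3,j=1: stock 72.3531 → up 90.4414 (V=125.3186), down 47.0295 (V=168.7305). Price 120.2897; hedge Δ=-1.0000, bond B=192.6429.
  t=3,j=2: stock 139.1406 → up 173.9258 (V=41.8342), down 90.4414 (V=125.3186). Price 53.5022; hedge Δ=-1.0000, bond B=192.6429.
  t=3,j=3: stock 267.5781 → up 334.4727 (V=0.0000), down 173.9258 (V=41.8342). Price 8.0929; hedge Δ=-0.2606, bond B=77.8166.
  t=2,j=0: stock 57.8825 → up 72.3531 (V=120.2897), down 37.6236 (V=155.0192). Price 114.1201; hedge Δ=-1.0000, bond B=172.0026.
  t=2,j=1: stock 111.3125 → up 139.1406 (V=53.5022), down 72.3531 (V=120.2897). Price 60.6901; hedge Δ=-1.0000, bond B=172.0026.
  t=2,j=2: stock 214.0625 → up 267.5781 (V=8.0929), down 139.1406 (V=53.5022). Price 16.0104; hedge Δ=-0.3536, bond B=91.6925.
  t=1,j=0: stock 89.0500 → up 111.3125 (V=60.6901), down 57.8825 (V=114.1201). Price 64.5237; hedge Δ=-1.0000, bond B=153.5737.
  t=1,j=1: stock 171.2500 → up 214.0625 (V=16.0104), down 111.3125 (V=60.6901). Price 22.9384; hedge Δ=-0.4348, bond B=97.4045.
  t=0,j=0: stock 137.0000 → up 171.2500 (V=22.9384), down 89.0500 (V=64.5237). Price 28.5255; hedge Δ=-0.5059, bond B=97.8344.
The time-0 hedge costs 28.5255, which is the no-arbitrage price.

(0,0): Delta=-0.5059 Bond=97.8344
(1,0): Delta=-1.0000 Bond=153.5737
(1,1): Delta=-0.4348 Bond=97.4045
(2,0): Delta=-1.0000 Bond=172.0026
(2,1): Delta=-1.0000 Bond=172.0026
(2,2): Delta=-0.3536 Bond=91.6925
(3,0): Delta=-1.0000 Bond=192.6429
(3,1): Delta=-1.0000 Bond=192.6429
(3,2): Delta=-1.0000 Bond=192.6429
(3,3): Delta=-0.2606 Bond=77.8166
V0=28.5255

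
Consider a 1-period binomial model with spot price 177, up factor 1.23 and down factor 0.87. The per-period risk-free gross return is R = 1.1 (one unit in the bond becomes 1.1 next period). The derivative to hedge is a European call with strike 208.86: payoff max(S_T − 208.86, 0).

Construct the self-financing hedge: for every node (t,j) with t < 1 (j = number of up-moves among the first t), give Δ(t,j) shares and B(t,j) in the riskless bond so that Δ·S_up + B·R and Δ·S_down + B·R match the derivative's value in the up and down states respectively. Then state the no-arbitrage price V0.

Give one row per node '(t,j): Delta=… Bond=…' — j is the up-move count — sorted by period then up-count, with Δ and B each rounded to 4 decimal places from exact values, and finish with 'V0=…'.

(0,0): Delta=0.1389 Bond=-19.4432
V0=5.1402

Risk-neutral probability p* = (R−d)/(u−d) = (1.1−0.87)/(1.23−0.87) = 0.6389.
Terminal payoffs: V(1,0)=0.0000, V(1,1)=8.8500
(0,0): S=177.0000. Δ = (V_up−V_dn)/(S_up−S_dn) = (8.8500−0.0000)/(217.7100−153.9900) = 0.1389. V = [p*·8.8500 + (1−p*)·0.0000]/1.1 = 5.1402. B = V − Δ·S = -19.4432.
Self-financing check: at every node Δ·S+B equals the discounted successor values.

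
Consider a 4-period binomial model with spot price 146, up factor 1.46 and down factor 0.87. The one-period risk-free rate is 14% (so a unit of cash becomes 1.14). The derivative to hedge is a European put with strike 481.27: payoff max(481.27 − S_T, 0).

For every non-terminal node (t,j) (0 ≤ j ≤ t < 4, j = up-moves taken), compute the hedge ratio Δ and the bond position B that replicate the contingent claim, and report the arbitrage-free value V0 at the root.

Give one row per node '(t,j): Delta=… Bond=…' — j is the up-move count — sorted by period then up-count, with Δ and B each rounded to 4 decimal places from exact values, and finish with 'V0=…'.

(0,0): Delta=-0.8632 Bond=269.7126
(1,0): Delta=-1.0000 Bond=324.8435
(1,1): Delta=-0.7667 Bond=286.8844
(2,0): Delta=-1.0000 Bond=370.3216
(2,1): Delta=-1.0000 Bond=370.3216
(2,2): Delta=-0.6019 Bond=275.7611
(3,0): Delta=-1.0000 Bond=422.1667
(3,1): Delta=-1.0000 Bond=422.1667
(3,2): Delta=-1.0000 Bond=422.1667
(3,3): Delta=-0.3207 Bond=186.6058
V0=143.6795

Under the risk-neutral measure, an up-move has probability p* = (R−d)/(u−d) = 0.4576 and values discount at R = 1.14.
Payoff layer (t=4): V(4,0)=397.6269, V(4,1)=340.9035, V(4,2)=245.7124, V(4,3)=85.9665, V(4,4)=0.0000
Node (3,0) S=96.1414: V=(p*·340.9035+(1−p*)·397.6269)/1.14=326.0252; Δ=(340.9035−397.6269)/(140.3665−83.6431)=-1.0000; B=V−Δ·S=422.1667
Node (3,1) S=161.3408: V=(p*·245.7124+(1−p*)·340.9035)/1.14=260.8259; Δ=(245.7124−340.9035)/(235.5576−140.3665)=-1.0000; B=V−Δ·S=422.1667
Node (3,2) S=270.7558: V=(p*·85.9665+(1−p*)·245.7124)/1.14=151.4108; Δ=(85.9665−245.7124)/(395.3035−235.5576)=-1.0000; B=V−Δ·S=422.1667
Node (3,3) S=454.3719: V=(p*·0.0000+(1−p*)·85.9665)/1.14=40.8999; Δ=(0.0000−85.9665)/(663.3829−395.3035)=-0.3207; B=V−Δ·S=186.6058
Node (2,0) S=110.5074: V=(p*·260.8259+(1−p*)·326.0252)/1.14=259.8142; Δ=(260.8259−326.0252)/(161.3408−96.1414)=-1.0000; B=V−Δ·S=370.3216
Node (2,1) S=185.4492: V=(p*·151.4108+(1−p*)·260.8259)/1.14=184.8724; Δ=(151.4108−260.8259)/(270.7558−161.3408)=-1.0000; B=V−Δ·S=370.3216
Node (2,2) S=311.2136: V=(p*·40.8999+(1−p*)·151.4108)/1.14=88.4544; Δ=(40.8999−151.4108)/(454.3719−270.7558)=-0.6019; B=V−Δ·S=275.7611
Node (1,0) S=127.0200: V=(p*·184.8724+(1−p*)·259.8142)/1.14=197.8235; Δ=(184.8724−259.8142)/(185.4492−110.5074)=-1.0000; B=V−Δ·S=324.8435
Node (1,1) S=213.1600: V=(p*·88.4544+(1−p*)·184.8724)/1.14=123.4640; Δ=(88.4544−184.8724)/(311.2136−185.4492)=-0.7667; B=V−Δ·S=286.8844
Node (0,0) S=146.0000: V=(p*·123.4640+(1−p*)·197.8235)/1.14=143.6795; Δ=(123.4640−197.8235)/(213.1600−127.0200)=-0.8632; B=V−Δ·S=269.7126
Check: Δ(0,0)·S0 + B(0,0) = 143.6795 = V0.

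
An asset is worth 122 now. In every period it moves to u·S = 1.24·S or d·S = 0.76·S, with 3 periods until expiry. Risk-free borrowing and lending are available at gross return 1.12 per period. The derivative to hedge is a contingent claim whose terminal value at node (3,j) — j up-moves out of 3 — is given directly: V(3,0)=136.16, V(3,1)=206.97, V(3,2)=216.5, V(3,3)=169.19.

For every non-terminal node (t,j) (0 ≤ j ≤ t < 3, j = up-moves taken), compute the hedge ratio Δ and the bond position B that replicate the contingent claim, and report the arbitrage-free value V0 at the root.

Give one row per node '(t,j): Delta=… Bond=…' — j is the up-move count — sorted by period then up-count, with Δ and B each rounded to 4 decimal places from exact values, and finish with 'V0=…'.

(0,0): Delta=-0.2534 Bond=168.9587
(1,0): Delta=0.4985 Bond=119.5166
(1,1): Delta=-0.4070 Bond=212.4728
(2,0): Delta=2.0935 Bond=21.4680
(2,1): Delta=0.1727 Bond=171.3222
(2,2): Delta=-0.5254 Bond=260.1853
V0=138.0467

The replicating-portfolio and risk-neutral prices coincide; use p* = (1.12−0.76)/(1.24−0.76) = 0.7500 for the latter.
Payoff layer (t=3): V(3,0)=136.1600, V(3,1)=206.9700, V(3,2)=216.5000, V(3,3)=169.1900
Node (2,0) S=70.4672: V=(p*·206.9700+(1−p*)·136.1600)/1.12=168.9888; Δ=(206.9700−136.1600)/(87.3793−53.5551)=2.0935; B=V−Δ·S=21.4680
Node (2,1) S=114.9728: V=(p*·216.5000+(1−p*)·206.9700)/1.12=191.1763; Δ=(216.5000−206.9700)/(142.5663−87.3793)=0.1727; B=V−Δ·S=171.3222
Node (2,2) S=187.5872: V=(p*·169.1900+(1−p*)·216.5000)/1.12=161.6228; Δ=(169.1900−216.5000)/(232.6081−142.5663)=-0.5254; B=V−Δ·S=260.1853
Node (1,0) S=92.7200: V=(p*·191.1763+(1−p*)·168.9888)/1.12=165.7406; Δ=(191.1763−168.9888)/(114.9728−70.4672)=0.4985; B=V−Δ·S=119.5166
Node (1,1) S=151.2800: V=(p*·161.6228+(1−p*)·191.1763)/1.12=150.9028; Δ=(161.6228−191.1763)/(187.5872−114.9728)=-0.4070; B=V−Δ·S=212.4728
Node (0,0) S=122.0000: V=(p*·150.9028+(1−p*)·165.7406)/1.12=138.0467; Δ=(150.9028−165.7406)/(151.2800−92.7200)=-0.2534; B=V−Δ·S=168.9587
The time-0 hedge costs 138.0467, which is the no-arbitrage price.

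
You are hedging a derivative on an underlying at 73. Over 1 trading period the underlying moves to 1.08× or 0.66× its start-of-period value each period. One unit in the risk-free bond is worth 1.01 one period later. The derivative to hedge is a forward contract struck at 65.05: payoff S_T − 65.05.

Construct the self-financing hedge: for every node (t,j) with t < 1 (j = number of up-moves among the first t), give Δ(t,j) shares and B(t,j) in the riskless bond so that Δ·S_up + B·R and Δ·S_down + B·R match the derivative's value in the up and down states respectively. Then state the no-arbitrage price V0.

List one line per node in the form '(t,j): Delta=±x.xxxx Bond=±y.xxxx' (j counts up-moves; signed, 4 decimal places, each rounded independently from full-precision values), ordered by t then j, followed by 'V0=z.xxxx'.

The replicating-portfolio and risk-neutral prices coincide; use p* = (1.01−0.66)/(1.08−0.66) = 0.8333 for the latter.
Terminal values V(1,·): V(1,0)=-16.8700, V(1,1)=13.7900
Node (0,0) S=73.0000: V=(p*·13.7900+(1−p*)·-16.8700)/1.01=8.5941; Δ=(13.7900−-16.8700)/(78.8400−48.1800)=1.0000; B=V−Δ·S=-64.4059
Each (Δ,B) replicates both successor values, so the strategy is self-financing and V0 is arbitrage-free.

(0,0): Delta=1.0000 Bond=-64.4059
V0=8.5941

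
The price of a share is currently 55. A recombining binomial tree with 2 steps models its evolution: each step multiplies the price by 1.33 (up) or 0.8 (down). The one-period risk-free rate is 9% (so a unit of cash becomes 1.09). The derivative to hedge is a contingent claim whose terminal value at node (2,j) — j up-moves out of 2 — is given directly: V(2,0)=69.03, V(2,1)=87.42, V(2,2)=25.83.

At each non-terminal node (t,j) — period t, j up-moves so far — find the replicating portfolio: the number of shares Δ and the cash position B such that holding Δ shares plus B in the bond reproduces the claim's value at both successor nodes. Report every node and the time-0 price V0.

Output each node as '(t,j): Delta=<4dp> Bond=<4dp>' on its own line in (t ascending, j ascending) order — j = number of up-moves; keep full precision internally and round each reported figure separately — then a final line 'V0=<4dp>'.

(0,0): Delta=-0.7985 Bond=98.8055
(1,0): Delta=0.7886 Bond=37.8638
(1,1): Delta=-1.5886 Bond=165.4918
V0=54.8854

The replicating-portfolio and risk-neutral prices coincide; use p* = (1.09−0.8)/(1.33−0.8) = 0.5472 for the latter.
At expiry t=2: V(2,0)=69.0300, V(2,1)=87.4200, V(2,2)=25.8300
  t=1,j=0: stock 44.0000 → up 58.5200 (V=87.4200), down 35.2000 (V=69.0300). Price 72.5619; hedge Δ=0.7886, bond B=37.8638.
  t=1,j=1: stock 73.1500 → up 97.2895 (V=25.8300), down 58.5200 (V=87.4200). Price 49.2842; hedge Δ=-1.5886, bond B=165.4918.
  t=0,j=0: stock 55.0000 → up 73.1500 (V=49.2842), down 44.0000 (V=72.5619). Price 54.8854; hedge Δ=-0.7985, bond B=98.8055.
Self-financing check: at every node Δ·S+B equals the discounted successor values.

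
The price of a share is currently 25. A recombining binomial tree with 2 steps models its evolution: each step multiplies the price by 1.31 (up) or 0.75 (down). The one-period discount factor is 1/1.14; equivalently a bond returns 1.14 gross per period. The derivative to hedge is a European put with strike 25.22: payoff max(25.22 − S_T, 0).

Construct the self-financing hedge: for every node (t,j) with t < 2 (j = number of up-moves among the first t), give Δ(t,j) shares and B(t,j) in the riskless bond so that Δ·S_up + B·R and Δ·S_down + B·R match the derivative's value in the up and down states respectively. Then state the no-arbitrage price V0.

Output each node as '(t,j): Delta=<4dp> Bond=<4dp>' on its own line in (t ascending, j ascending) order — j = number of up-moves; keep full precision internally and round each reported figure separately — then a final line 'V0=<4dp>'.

Since d<R<u, set p* = (R−d)/(u−d) = 0.6964; price each node as the discounted p*-expectation of its children.
Terminal values V(2,·): V(2,0)=11.1575, V(2,1)=0.6575, V(2,2)=0.0000
(1,0): S=18.7500. Δ = (V_up−V_dn)/(S_up−S_dn) = (0.6575−11.1575)/(24.5625−14.0625) = -1.0000. V = [p*·0.6575 + (1−p*)·11.1575]/1.14 = 3.3728. B = V − Δ·S = 22.1228.
(1,1): S=32.7500. Δ = (V_up−V_dn)/(S_up−S_dn) = (0.0000−0.6575)/(42.9025−24.5625) = -0.0359. V = [p*·0.0000 + (1−p*)·0.6575]/1.14 = 0.1751. B = V − Δ·S = 1.3492.
(0,0): S=25.0000. Δ = (V_up−V_dn)/(S_up−S_dn) = (0.1751−3.3728)/(32.7500−18.7500) = -0.2284. V = [p*·0.1751 + (1−p*)·3.3728]/1.14 = 1.0051. B = V − Δ·S = 6.7153.
Each (Δ,B) replicates both successor values, so the strategy is self-financing and V0 is arbitrage-free.

(0,0): Delta=-0.2284 Bond=6.7153
(1,0): Delta=-1.0000 Bond=22.1228
(1,1): Delta=-0.0359 Bond=1.3492
V0=1.0051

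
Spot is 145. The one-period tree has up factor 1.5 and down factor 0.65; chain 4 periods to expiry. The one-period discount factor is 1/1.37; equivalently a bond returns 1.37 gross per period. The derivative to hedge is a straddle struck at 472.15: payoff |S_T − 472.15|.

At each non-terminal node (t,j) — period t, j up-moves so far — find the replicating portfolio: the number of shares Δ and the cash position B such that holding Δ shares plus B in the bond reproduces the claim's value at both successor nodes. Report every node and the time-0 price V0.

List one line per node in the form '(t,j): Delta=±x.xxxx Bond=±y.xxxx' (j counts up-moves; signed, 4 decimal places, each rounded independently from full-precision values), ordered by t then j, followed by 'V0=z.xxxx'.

Under the risk-neutral measure, an up-move has probability p* = (R−d)/(u−d) = 0.8471 and values discount at R = 1.37.
Terminal values V(4,·): V(4,0)=446.2666, V(4,1)=412.4191, V(4,2)=334.3094, V(4,3)=154.0562, V(4,4)=261.9125
(3,0): S=39.8206. Δ = (V_up−V_dn)/(S_up−S_dn) = (412.4191−446.2666)/(59.7309−25.8834) = -1.0000. V = [p*·412.4191 + (1−p*)·446.2666]/1.37 = 304.8144. B = V − Δ·S = 344.6350.
(3,1): S=91.8938. Δ = (V_up−V_dn)/(S_up−S_dn) = (334.3094−412.4191)/(137.8406−59.7309) = -1.0000. V = [p*·334.3094 + (1−p*)·412.4191]/1.37 = 252.7413. B = V − Δ·S = 344.6350.
(3,2): S=212.0625. Δ = (V_up−V_dn)/(S_up−S_dn) = (154.0562−334.3094)/(318.0938−137.8406) = -1.0000. V = [p*·154.0562 + (1−p*)·334.3094]/1.37 = 132.5725. B = V − Δ·S = 344.6350.
(3,3): S=489.3750. Δ = (V_up−V_dn)/(S_up−S_dn) = (261.9125−154.0562)/(734.0625−318.0938) = 0.2593. V = [p*·261.9125 + (1−p*)·154.0562]/1.37 = 179.1364. B = V − Δ·S = 52.2467.
(2,0): S=61.2625. Δ = (V_up−V_dn)/(S_up−S_dn) = (252.7413−304.8144)/(91.8938−39.8206) = -1.0000. V = [p*·252.7413 + (1−p*)·304.8144]/1.37 = 190.2959. B = V − Δ·S = 251.5584.
(2,1): S=141.3750. Δ = (V_up−V_dn)/(S_up−S_dn) = (132.5725−252.7413)/(212.0625−91.8937) = -1.0000. V = [p*·132.5725 + (1−p*)·252.7413]/1.37 = 110.1834. B = V − Δ·S = 251.5584.
(2,2): S=326.2500. Δ = (V_up−V_dn)/(S_up−S_dn) = (179.1364−132.5725)/(489.3750−212.0625) = 0.1679. V = [p*·179.1364 + (1−p*)·132.5725]/1.37 = 125.5583. B = V − Δ·S = 70.7773.
(1,0): S=94.2500. Δ = (V_up−V_dn)/(S_up−S_dn) = (110.1834−190.2959)/(141.3750−61.2625) = -1.0000. V = [p*·110.1834 + (1−p*)·190.2959]/1.37 = 89.3693. B = V − Δ·S = 183.6193.
(1,1): S=217.5000. Δ = (V_up−V_dn)/(S_up−S_dn) = (125.5583−110.1834)/(326.2500−141.3750) = 0.0832. V = [p*·125.5583 + (1−p*)·110.1834]/1.37 = 89.9320. B = V − Δ·S = 71.8439.
(0,0): S=145.0000. Δ = (V_up−V_dn)/(S_up−S_dn) = (89.9320−89.3693)/(217.5000−94.2500) = 0.0046. V = [p*·89.9320 + (1−p*)·89.3693]/1.37 = 65.5810. B = V − Δ·S = 64.9190.
Check: Δ(0,0)·S0 + B(0,0) = 65.5810 = V0.

(0,0): Delta=0.0046 Bond=64.9190
(1,0): Delta=-1.0000 Bond=183.6193
(1,1): Delta=0.0832 Bond=71.8439
(2,0): Delta=-1.0000 Bond=251.5584
(2,1): Delta=-1.0000 Bond=251.5584
(2,2): Delta=0.1679 Bond=70.7773
(3,0): Delta=-1.0000 Bond=344.6350
(3,1): Delta=-1.0000 Bond=344.6350
(3,2): Delta=-1.0000 Bond=344.6350
(3,3): Delta=0.2593 Bond=52.2467
V0=65.5810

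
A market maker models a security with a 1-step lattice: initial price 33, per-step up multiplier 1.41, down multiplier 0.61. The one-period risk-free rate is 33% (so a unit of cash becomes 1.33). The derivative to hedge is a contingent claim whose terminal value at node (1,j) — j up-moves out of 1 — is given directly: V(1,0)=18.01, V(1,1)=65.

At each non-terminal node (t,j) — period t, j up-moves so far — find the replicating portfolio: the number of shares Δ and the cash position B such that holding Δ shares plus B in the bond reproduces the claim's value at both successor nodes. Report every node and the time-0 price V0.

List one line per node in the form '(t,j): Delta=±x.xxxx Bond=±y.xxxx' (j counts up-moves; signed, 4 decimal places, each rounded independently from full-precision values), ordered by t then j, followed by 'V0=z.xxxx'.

The replicating-portfolio and risk-neutral prices coincide; use p* = (1.33−0.61)/(1.41−0.61) = 0.9000 for the latter.
Payoff layer (t=1): V(1,0)=18.0100, V(1,1)=65.0000
(0,0): S=33.0000. Δ = (V_up−V_dn)/(S_up−S_dn) = (65.0000−18.0100)/(46.5300−20.1300) = 1.7799. V = [p*·65.0000 + (1−p*)·18.0100]/1.33 = 45.3391. B = V − Δ·S = -13.3984.
Root portfolio cost Δ·33+B reproduces V0=45.3391.

(0,0): Delta=1.7799 Bond=-13.3984
V0=45.3391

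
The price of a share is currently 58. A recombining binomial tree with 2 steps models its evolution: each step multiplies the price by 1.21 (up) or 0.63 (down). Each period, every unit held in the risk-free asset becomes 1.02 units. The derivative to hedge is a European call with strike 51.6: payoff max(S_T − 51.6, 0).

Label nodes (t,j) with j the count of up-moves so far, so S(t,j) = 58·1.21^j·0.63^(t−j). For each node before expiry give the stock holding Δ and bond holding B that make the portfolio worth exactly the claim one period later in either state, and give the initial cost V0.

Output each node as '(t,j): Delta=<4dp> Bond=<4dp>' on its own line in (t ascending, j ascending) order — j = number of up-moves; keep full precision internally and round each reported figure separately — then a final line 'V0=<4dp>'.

Since d<R<u, set p* = (R−d)/(u−d) = 0.6724; price each node as the discounted p*-expectation of its children.
Terminal payoffs: V(2,0)=0.0000, V(2,1)=0.0000, V(2,2)=33.3178
  t=1,j=0: stock 36.5400 → up 44.2134 (V=0.0000), down 23.0202 (V=0.0000). Price 0.0000; hedge Δ=0.0000, bond B=0.0000.
  t=1,j=1: stock 70.1800 → up 84.9178 (V=33.3178), down 44.2134 (V=0.0000). Price 21.9641; hedge Δ=0.8185, bond B=-35.4804.
  t=0,j=0: stock 58.0000 → up 70.1800 (V=21.9641), down 36.5400 (V=0.0000). Price 14.4794; hedge Δ=0.6529, bond B=-23.3897.
Each (Δ,B) replicates both successor values, so the strategy is self-financing and V0 is arbitrage-free.

(0,0): Delta=0.6529 Bond=-23.3897
(1,0): Delta=0.0000 Bond=0.0000
(1,1): Delta=0.8185 Bond=-35.4804
V0=14.4794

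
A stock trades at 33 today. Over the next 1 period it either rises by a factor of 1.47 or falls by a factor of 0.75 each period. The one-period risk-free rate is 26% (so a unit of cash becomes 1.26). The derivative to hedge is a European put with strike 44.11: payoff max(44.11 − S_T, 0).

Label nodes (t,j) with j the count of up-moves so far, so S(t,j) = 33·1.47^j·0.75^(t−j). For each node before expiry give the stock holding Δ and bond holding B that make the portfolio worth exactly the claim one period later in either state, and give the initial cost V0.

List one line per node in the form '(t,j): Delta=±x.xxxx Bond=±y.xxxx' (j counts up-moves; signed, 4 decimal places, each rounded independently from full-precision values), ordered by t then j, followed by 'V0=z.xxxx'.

No-arbitrage ⇒ martingale measure with p* = (R−d)/(u−d) = 0.7083.
At expiry t=1: V(1,0)=19.3600, V(1,1)=0.0000
  t=0,j=0: stock 33.0000 → up 48.5100 (V=0.0000), down 24.7500 (V=19.3600). Price 4.4815; hedge Δ=-0.8148, bond B=31.3704.
The time-0 hedge costs 4.4815, which is the no-arbitrage price.

(0,0): Delta=-0.8148 Bond=31.3704
V0=4.4815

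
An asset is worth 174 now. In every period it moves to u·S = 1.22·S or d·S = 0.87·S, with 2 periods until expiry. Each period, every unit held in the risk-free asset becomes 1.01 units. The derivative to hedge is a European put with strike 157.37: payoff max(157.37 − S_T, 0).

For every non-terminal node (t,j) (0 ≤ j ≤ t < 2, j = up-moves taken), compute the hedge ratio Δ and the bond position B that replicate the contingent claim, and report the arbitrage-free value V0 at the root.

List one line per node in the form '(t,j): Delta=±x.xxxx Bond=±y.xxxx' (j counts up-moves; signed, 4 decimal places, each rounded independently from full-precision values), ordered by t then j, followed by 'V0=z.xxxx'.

(0,0): Delta=-0.2504 Bond=52.6279
(1,0): Delta=-0.4845 Bond=88.5903
(1,1): Delta=0.0000 Bond=0.0000
V0=9.0589

Since d<R<u, set p* = (R−d)/(u−d) = 0.4000; price each node as the discounted p*-expectation of its children.
Terminal payoffs: V(2,0)=25.6694, V(2,1)=0.0000, V(2,2)=0.0000
(1,0): S=151.3800. Δ = (V_up−V_dn)/(S_up−S_dn) = (0.0000−25.6694)/(184.6836−131.7006) = -0.4845. V = [p*·0.0000 + (1−p*)·25.6694]/1.01 = 15.2491. B = V − Δ·S = 88.5903.
(1,1): S=212.2800. Δ = (V_up−V_dn)/(S_up−S_dn) = (0.0000−0.0000)/(258.9816−184.6836) = 0.0000. V = [p*·0.0000 + (1−p*)·0.0000]/1.01 = 0.0000. B = V − Δ·S = 0.0000.
(0,0): S=174.0000. Δ = (V_up−V_dn)/(S_up−S_dn) = (0.0000−15.2491)/(212.2800−151.3800) = -0.2504. V = [p*·0.0000 + (1−p*)·15.2491]/1.01 = 9.0589. B = V − Δ·S = 52.6279.
Each (Δ,B) replicates both successor values, so the strategy is self-financing and V0 is arbitrage-free.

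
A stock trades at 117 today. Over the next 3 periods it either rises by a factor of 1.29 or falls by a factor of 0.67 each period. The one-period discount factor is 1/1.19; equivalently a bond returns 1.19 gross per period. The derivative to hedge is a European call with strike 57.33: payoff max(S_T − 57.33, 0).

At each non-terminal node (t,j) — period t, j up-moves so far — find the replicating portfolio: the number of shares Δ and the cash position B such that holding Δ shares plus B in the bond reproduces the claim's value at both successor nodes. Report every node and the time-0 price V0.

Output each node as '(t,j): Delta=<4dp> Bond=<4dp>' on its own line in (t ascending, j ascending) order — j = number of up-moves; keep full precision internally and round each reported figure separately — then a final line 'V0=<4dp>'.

(0,0): Delta=0.9944 Bond=-33.3094
(1,0): Delta=0.9383 Bond=-35.2375
(1,1): Delta=1.0000 Bond=-40.4844
(2,0): Delta=0.3201 Bond=-9.4647
(2,1): Delta=1.0000 Bond=-48.1765
(2,2): Delta=1.0000 Bond=-48.1765
V0=83.0346

Risk-neutral probability p* = (R−d)/(u−d) = (1.19−0.67)/(1.29−0.67) = 0.8387.
Payoff layer (t=3): V(3,0)=0.0000, V(3,1)=10.4225, V(3,2)=73.1188, V(3,3)=193.8326
(2,0): S=52.5213. Δ = (V_up−V_dn)/(S_up−S_dn) = (10.4225−0.0000)/(67.7525−35.1893) = 0.3201. V = [p*·10.4225 + (1−p*)·0.0000]/1.19 = 7.3457. B = V − Δ·S = -9.4647.
(2,1): S=101.1231. Δ = (V_up−V_dn)/(S_up−S_dn) = (73.1188−10.4225)/(130.4488−67.7525) = 1.0000. V = [p*·73.1188 + (1−p*)·10.4225]/1.19 = 52.9466. B = V − Δ·S = -48.1765.
(2,2): S=194.6997. Δ = (V_up−V_dn)/(S_up−S_dn) = (193.8326−73.1188)/(251.1626−130.4488) = 1.0000. V = [p*·193.8326 + (1−p*)·73.1188]/1.19 = 146.5232. B = V − Δ·S = -48.1765.
(1,0): S=78.3900. Δ = (V_up−V_dn)/(S_up−S_dn) = (52.9466−7.3457)/(101.1231−52.5213) = 0.9383. V = [p*·52.9466 + (1−p*)·7.3457]/1.19 = 38.3123. B = V − Δ·S = -35.2375.
(1,1): S=150.9300. Δ = (V_up−V_dn)/(S_up−S_dn) = (146.5232−52.9466)/(194.6997−101.1231) = 1.0000. V = [p*·146.5232 + (1−p*)·52.9466]/1.19 = 110.4456. B = V − Δ·S = -40.4844.
(0,0): S=117.0000. Δ = (V_up−V_dn)/(S_up−S_dn) = (110.4456−38.3123)/(150.9300−78.3900) = 0.9944. V = [p*·110.4456 + (1−p*)·38.3123]/1.19 = 83.0346. B = V − Δ·S = -33.3094.
Each (Δ,B) replicates both successor values, so the strategy is self-financing and V0 is arbitrage-free.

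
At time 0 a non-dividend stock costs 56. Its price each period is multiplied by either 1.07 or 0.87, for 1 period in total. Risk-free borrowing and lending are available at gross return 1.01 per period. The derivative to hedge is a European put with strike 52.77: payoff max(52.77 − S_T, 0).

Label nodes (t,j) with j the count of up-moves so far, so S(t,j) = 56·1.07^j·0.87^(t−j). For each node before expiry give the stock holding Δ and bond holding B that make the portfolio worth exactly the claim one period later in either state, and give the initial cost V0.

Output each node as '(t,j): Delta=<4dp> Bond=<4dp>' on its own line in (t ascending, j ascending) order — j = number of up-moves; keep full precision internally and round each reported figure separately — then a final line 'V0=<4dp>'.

Since d<R<u, set p* = (R−d)/(u−d) = 0.7000; price each node as the discounted p*-expectation of its children.
At expiry t=1: V(1,0)=4.0500, V(1,1)=0.0000
(0,0): S=56.0000. Δ = (V_up−V_dn)/(S_up−S_dn) = (0.0000−4.0500)/(59.9200−48.7200) = -0.3616. V = [p*·0.0000 + (1−p*)·4.0500]/1.01 = 1.2030. B = V − Δ·S = 21.4530.
The time-0 hedge costs 1.2030, which is the no-arbitrage price.

(0,0): Delta=-0.3616 Bond=21.4530
V0=1.2030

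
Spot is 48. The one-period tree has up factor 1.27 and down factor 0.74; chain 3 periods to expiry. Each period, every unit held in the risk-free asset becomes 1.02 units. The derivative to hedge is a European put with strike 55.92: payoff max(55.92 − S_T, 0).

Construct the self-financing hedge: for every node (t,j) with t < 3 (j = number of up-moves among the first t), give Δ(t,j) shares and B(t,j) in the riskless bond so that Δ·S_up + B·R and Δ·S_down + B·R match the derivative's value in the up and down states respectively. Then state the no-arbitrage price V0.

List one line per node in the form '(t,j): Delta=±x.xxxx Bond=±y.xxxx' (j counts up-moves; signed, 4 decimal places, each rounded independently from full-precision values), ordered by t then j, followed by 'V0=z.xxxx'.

No-arbitrage ⇒ martingale measure with p* = (R−d)/(u−d) = 0.5283.
Terminal payoffs: V(3,0)=36.4692, V(3,1)=22.5383, V(3,2)=0.0000, V(3,3)=0.0000
Node (2,0) S=26.2848: V=(p*·22.5383+(1−p*)·36.4692)/1.02=28.5387; Δ=(22.5383−36.4692)/(33.3817−19.4508)=-1.0000; B=V−Δ·S=54.8235
Node (2,1) S=45.1104: V=(p*·0.0000+(1−p*)·22.5383)/1.02=10.4228; Δ=(0.0000−22.5383)/(57.2902−33.3817)=-0.9427; B=V−Δ·S=52.9479
Node (2,2) S=77.4192: V=(p*·0.0000+(1−p*)·0.0000)/1.02=0.0000; Δ=(0.0000−0.0000)/(98.3224−57.2902)=0.0000; B=V−Δ·S=0.0000
Node (1,0) S=35.5200: V=(p*·10.4228+(1−p*)·28.5387)/1.02=18.5961; Δ=(10.4228−28.5387)/(45.1104−26.2848)=-0.9623; B=V−Δ·S=52.7771
Node (1,1) S=60.9600: V=(p*·0.0000+(1−p*)·10.4228)/1.02=4.8200; Δ=(0.0000−10.4228)/(77.4192−45.1104)=-0.3226; B=V−Δ·S=24.4857
Node (0,0) S=48.0000: V=(p*·4.8200+(1−p*)·18.5961)/1.02=11.0963; Δ=(4.8200−18.5961)/(60.9600−35.5200)=-0.5415; B=V−Δ·S=37.0889
Check: Δ(0,0)·S0 + B(0,0) = 11.0963 = V0.

(0,0): Delta=-0.5415 Bond=37.0889
(1,0): Delta=-0.9623 Bond=52.7771
(1,1): Delta=-0.3226 Bond=24.4857
(2,0): Delta=-1.0000 Bond=54.8235
(2,1): Delta=-0.9427 Bond=52.9479
(2,2): Delta=0.0000 Bond=0.0000
V0=11.0963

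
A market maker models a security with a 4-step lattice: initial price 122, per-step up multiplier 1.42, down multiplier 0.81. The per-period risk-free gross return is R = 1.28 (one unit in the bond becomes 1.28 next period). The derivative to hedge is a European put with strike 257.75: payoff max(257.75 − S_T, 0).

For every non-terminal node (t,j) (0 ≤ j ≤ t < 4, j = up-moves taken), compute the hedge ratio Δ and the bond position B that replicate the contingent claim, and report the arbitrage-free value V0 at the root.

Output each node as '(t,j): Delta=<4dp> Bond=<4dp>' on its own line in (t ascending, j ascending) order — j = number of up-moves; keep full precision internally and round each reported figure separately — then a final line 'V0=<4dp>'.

Risk-neutral probability p* = (R−d)/(u−d) = (1.28−0.81)/(1.42−0.81) = 0.7705.
Terminal values V(4,·): V(4,0)=205.2330, V(4,1)=165.6832, V(4,2)=96.3489, V(4,3)=0.0000, V(4,4)=0.0000
(3,0): S=64.8358. Δ = (V_up−V_dn)/(S_up−S_dn) = (165.6832−205.2330)/(92.0668−52.5170) = -1.0000. V = [p*·165.6832 + (1−p*)·205.2330]/1.28 = 136.5314. B = V − Δ·S = 201.3672.
(3,1): S=113.6628. Δ = (V_up−V_dn)/(S_up−S_dn) = (96.3489−165.6832)/(161.4011−92.0668) = -1.0000. V = [p*·96.3489 + (1−p*)·165.6832]/1.28 = 87.7044. B = V − Δ·S = 201.3672.
(3,2): S=199.2606. Δ = (V_up−V_dn)/(S_up−S_dn) = (0.0000−96.3489)/(282.9501−161.4011) = -0.7927. V = [p*·0.0000 + (1−p*)·96.3489]/1.28 = 17.2757. B = V − Δ·S = 175.2246.
(3,3): S=349.3211. Δ = (V_up−V_dn)/(S_up−S_dn) = (0.0000−0.0000)/(496.0360−282.9501) = 0.0000. V = [p*·0.0000 + (1−p*)·0.0000]/1.28 = 0.0000. B = V − Δ·S = 0.0000.
(2,0): S=80.0442. Δ = (V_up−V_dn)/(S_up−S_dn) = (87.7044−136.5314)/(113.6628−64.8358) = -1.0000. V = [p*·87.7044 + (1−p*)·136.5314]/1.28 = 77.2739. B = V − Δ·S = 157.3181.
(2,1): S=140.3244. Δ = (V_up−V_dn)/(S_up−S_dn) = (17.2757−87.7044)/(199.2606−113.6628) = -0.8228. V = [p*·17.2757 + (1−p*)·87.7044]/1.28 = 26.1247. B = V − Δ·S = 141.5817.
(2,2): S=246.0008. Δ = (V_up−V_dn)/(S_up−S_dn) = (0.0000−17.2757)/(349.3211−199.2606) = -0.1151. V = [p*·0.0000 + (1−p*)·17.2757]/1.28 = 3.0976. B = V − Δ·S = 31.4184.
(1,0): S=98.8200. Δ = (V_up−V_dn)/(S_up−S_dn) = (26.1247−77.2739)/(140.3244−80.0442) = -0.8485. V = [p*·26.1247 + (1−p*)·77.2739]/1.28 = 29.5812. B = V − Δ·S = 113.4323.
(1,1): S=173.2400. Δ = (V_up−V_dn)/(S_up−S_dn) = (3.0976−26.1247)/(246.0008−140.3244) = -0.2179. V = [p*·3.0976 + (1−p*)·26.1247]/1.28 = 6.5488. B = V − Δ·S = 44.2982.
(0,0): S=122.0000. Δ = (V_up−V_dn)/(S_up−S_dn) = (6.5488−29.5812)/(173.2400−98.8200) = -0.3095. V = [p*·6.5488 + (1−p*)·29.5812]/1.28 = 9.2460. B = V − Δ·S = 47.0040.
Root portfolio cost Δ·122+B reproduces V0=9.2460.

(0,0): Delta=-0.3095 Bond=47.0040
(1,0): Delta=-0.8485 Bond=113.4323
(1,1): Delta=-0.2179 Bond=44.2982
(2,0): Delta=-1.0000 Bond=157.3181
(2,1): Delta=-0.8228 Bond=141.5817
(2,2): Delta=-0.1151 Bond=31.4184
(3,0): Delta=-1.0000 Bond=201.3672
(3,1): Delta=-1.0000 Bond=201.3672
(3,2): Delta=-0.7927 Bond=175.2246
(3,3): Delta=0.0000 Bond=0.0000
V0=9.2460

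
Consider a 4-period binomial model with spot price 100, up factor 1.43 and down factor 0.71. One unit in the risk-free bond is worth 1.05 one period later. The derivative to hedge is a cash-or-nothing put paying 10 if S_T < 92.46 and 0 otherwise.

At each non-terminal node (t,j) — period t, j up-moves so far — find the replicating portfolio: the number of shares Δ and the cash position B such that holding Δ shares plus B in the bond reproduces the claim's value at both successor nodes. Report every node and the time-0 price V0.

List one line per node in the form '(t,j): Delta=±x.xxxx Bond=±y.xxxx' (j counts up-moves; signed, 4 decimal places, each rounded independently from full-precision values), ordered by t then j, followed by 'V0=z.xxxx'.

The replicating-portfolio and risk-neutral prices coincide; use p* = (1.05−0.71)/(1.43−0.71) = 0.4722 for the latter.
Payoff layer (t=4): V(4,0)=10.0000, V(4,1)=10.0000, V(4,2)=0.0000, V(4,3)=0.0000, V(4,4)=0.0000
Node (3,0) S=35.7911: V=(p*·10.0000+(1−p*)·10.0000)/1.05=9.5238; Δ=(10.0000−10.0000)/(51.1813−25.4117)=0.0000; B=V−Δ·S=9.5238
Node (3,1) S=72.0863: V=(p*·0.0000+(1−p*)·10.0000)/1.05=5.0265; Δ=(0.0000−10.0000)/(103.0834−51.1813)=-0.1927; B=V−Δ·S=18.9153
Node (3,2) S=145.1879: V=(p*·0.0000+(1−p*)·0.0000)/1.05=0.0000; Δ=(0.0000−0.0000)/(207.6187−103.0834)=0.0000; B=V−Δ·S=0.0000
Node (3,3) S=292.4207: V=(p*·0.0000+(1−p*)·0.0000)/1.05=0.0000; Δ=(0.0000−0.0000)/(418.1616−207.6187)=0.0000; B=V−Δ·S=0.0000
Node (2,0) S=50.4100: V=(p*·5.0265+(1−p*)·9.5238)/1.05=7.0477; Δ=(5.0265−9.5238)/(72.0863−35.7911)=-0.1239; B=V−Δ·S=13.2940
Node (2,1) S=101.5300: V=(p*·0.0000+(1−p*)·5.0265)/1.05=2.5265; Δ=(0.0000−5.0265)/(145.1879−72.0863)=-0.0688; B=V−Δ·S=9.5077
Node (2,2) S=204.4900: V=(p*·0.0000+(1−p*)·0.0000)/1.05=0.0000; Δ=(0.0000−0.0000)/(292.4207−145.1879)=0.0000; B=V−Δ·S=0.0000
Node (1,0) S=71.0000: V=(p*·2.5265+(1−p*)·7.0477)/1.05=4.6788; Δ=(2.5265−7.0477)/(101.5300−50.4100)=-0.0884; B=V−Δ·S=10.9581
Node (1,1) S=143.0000: V=(p*·0.0000+(1−p*)·2.5265)/1.05=1.2699; Δ=(0.0000−2.5265)/(204.4900−101.5300)=-0.0245; B=V−Δ·S=4.7790
Node (0,0) S=100.0000: V=(p*·1.2699+(1−p*)·4.6788)/1.05=2.9229; Δ=(1.2699−4.6788)/(143.0000−71.0000)=-0.0473; B=V−Δ·S=7.6573
The time-0 hedge costs 2.9229, which is the no-arbitrage price.

(0,0): Delta=-0.0473 Bond=7.6573
(1,0): Delta=-0.0884 Bond=10.9581
(1,1): Delta=-0.0245 Bond=4.7790
(2,0): Delta=-0.1239 Bond=13.2940
(2,1): Delta=-0.0688 Bond=9.5077
(2,2): Delta=0.0000 Bond=0.0000
(3,0): Delta=0.0000 Bond=9.5238
(3,1): Delta=-0.1927 Bond=18.9153
(3,2): Delta=0.0000 Bond=0.0000
(3,3): Delta=0.0000 Bond=0.0000
V0=2.9229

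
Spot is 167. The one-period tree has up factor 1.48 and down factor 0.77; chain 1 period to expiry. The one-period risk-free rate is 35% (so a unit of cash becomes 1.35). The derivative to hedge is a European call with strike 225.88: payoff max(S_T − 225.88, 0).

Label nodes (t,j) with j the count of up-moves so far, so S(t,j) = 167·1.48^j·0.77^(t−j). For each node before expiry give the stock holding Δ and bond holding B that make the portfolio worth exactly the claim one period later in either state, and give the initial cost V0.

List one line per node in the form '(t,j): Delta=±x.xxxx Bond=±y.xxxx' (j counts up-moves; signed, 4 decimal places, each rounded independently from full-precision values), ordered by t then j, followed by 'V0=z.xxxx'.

(0,0): Delta=0.1795 Bond=-17.0950
V0=12.8768

No-arbitrage ⇒ martingale measure with p* = (R−d)/(u−d) = 0.8169.
Payoff layer (t=1): V(1,0)=0.0000, V(1,1)=21.2800
Node (0,0) S=167.0000: V=(p*·21.2800+(1−p*)·0.0000)/1.35=12.8768; Δ=(21.2800−0.0000)/(247.1600−128.5900)=0.1795; B=V−Δ·S=-17.0950
Self-financing check: at every node Δ·S+B equals the discounted successor values.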